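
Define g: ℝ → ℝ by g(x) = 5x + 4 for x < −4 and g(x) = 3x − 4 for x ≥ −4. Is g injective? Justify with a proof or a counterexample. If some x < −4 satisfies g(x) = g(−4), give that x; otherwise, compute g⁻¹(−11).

Both pieces are strictly increasing (slopes 5 and 3), so each is injective on its own interval.
The left piece maps (−∞, −4) onto (−∞, −16); the right piece maps [−4, ∞) onto [−16, ∞).
These images are disjoint, so no value is attained by both pieces. Hence g is injective.
Because the two images are disjoint, no x < −4 has g(x) = g(−4), so we compute g⁻¹(−11): −11 lies in [−16, ∞), so solve 3x − 4 = −11: x = (−11 + 4)/3 = −7/3.

-7/3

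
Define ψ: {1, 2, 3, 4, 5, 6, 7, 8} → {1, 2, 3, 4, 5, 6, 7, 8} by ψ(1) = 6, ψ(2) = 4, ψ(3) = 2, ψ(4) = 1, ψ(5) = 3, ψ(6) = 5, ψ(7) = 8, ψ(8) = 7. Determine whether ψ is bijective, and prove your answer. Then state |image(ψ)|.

The values 6, 4, 2, 1, 3, 5, 8, 7 are a permutation of {1, 2, 3, 4, 5, 6, 7, 8}: each element appears exactly once.
So ψ is injective and surjective, hence bijective.
The image of ψ is {1, 2, 3, 4, 5, 6, 7, 8}, which has 8 elements.

8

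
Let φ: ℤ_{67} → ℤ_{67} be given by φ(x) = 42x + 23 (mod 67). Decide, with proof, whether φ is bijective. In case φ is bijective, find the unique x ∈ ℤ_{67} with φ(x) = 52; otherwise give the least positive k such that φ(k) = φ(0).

31

Suppose φ(x_1) = φ(x_2) in ℤ_{67}. Then 42x_1 + 23 ≡ 42x_2 + 23 (mod 67), so 42(x_1 − x_2) ≡ 0 (mod 67).
Since gcd(42, 67) = 1, 42 is invertible modulo 67, therefore x_1 − x_2 ≡ 0 (mod 67), i.e. x_1 = x_2.
We now compute 42⁻¹ mod 67 explicitly. Euclid's algorithm: 67 = 1·42 + 25, 42 = 1·25 + 17, 25 = 1·17 + 8, 17 = 2·8 + 1; back-substituting gives 1 = 8·42 − 5·67, so 42⁻¹ ≡ 8 (mod 67).
For any y ∈ ℤ_{67}, x = 8(y − 23) mod 67 satisfies φ(x) = 42·8(y − 23) + 23 ≡ y (since 42·8 ≡ 1 mod 67). So every y has a preimage.
Thus φ is bijective.
Since φ is bijective, we find φ⁻¹(52): we need 42x ≡ 52 − 23 ≡ 29 (mod 67). Using 42⁻¹ = 8: x ≡ 8·29 = 232 = 3·67 + 31, so x = 31.
Check: φ(31) = 42·31 + 23 = 1325 = 19·67 + 52 ≡ 52 (mod 67).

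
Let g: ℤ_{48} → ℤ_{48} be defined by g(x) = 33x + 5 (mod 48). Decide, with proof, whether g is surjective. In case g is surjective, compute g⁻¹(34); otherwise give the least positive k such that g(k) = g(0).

16

Since gcd(33, 48) = 3, we have 33x ≡ 0 (mod 3) for all x, so g(x) ≡ 2 (mod 3).
But 0 ≢ 2 (mod 3), so 0 ∈ ℤ_{48} has no preimage. Therefore g is not surjective.
Since g is not surjective, we find the least positive k with g(k) = g(0): this means 33k ≡ 0 (mod 48), i.e. 48 ∣ 33k. Since gcd(33, 48) = 3, dividing through by 3 this holds exactly when 16 ∣ 11k, and as gcd(11, 16) = 1, exactly when 16 ∣ k.
The smallest positive such k is 16.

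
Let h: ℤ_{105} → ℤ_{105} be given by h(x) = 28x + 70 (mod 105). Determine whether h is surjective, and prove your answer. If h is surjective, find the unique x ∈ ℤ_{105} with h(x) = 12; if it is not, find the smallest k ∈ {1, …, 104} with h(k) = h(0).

15

Since gcd(28, 105) = 7, we have 28x ≡ 0 (mod 7) for all x, so h(x) ≡ 0 (mod 7).
But 1 ≢ 0 (mod 7), so 1 ∈ ℤ_{105} has no preimage. So h is not surjective.
Since h is not surjective, we find the least positive k with h(k) = h(0): this means 28k ≡ 0 (mod 105), i.e. 105 ∣ 28k. Since gcd(28, 105) = 7, dividing through by 7 this holds exactly when 15 ∣ 4k, and as gcd(4, 15) = 1, exactly when 15 ∣ k.
The smallest positive such k is 15.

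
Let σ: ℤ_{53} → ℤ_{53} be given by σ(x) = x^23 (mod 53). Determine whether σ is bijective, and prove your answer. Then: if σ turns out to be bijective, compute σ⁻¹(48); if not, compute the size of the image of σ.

12

Since 53 is prime, the nonzero elements of ℤ_{53} form a cyclic group of order 52.
As gcd(23, 52) = 1, raising to the 23rd power is a bijection on this group: if u^23 ≡ v^23 then (uv^{−1})^23 = 1, and the only element of order dividing gcd(23, 52) = 1 is 1, so u = v.
With σ(0) = 0 this makes σ injective on all of ℤ_{53}, hence bijective (finite equal-size domain and codomain). In particular σ is bijective.
Since σ is bijective, we find the preimage of 48. The inverse of x ↦ x^23 on (ℤ_{53})^× is x ↦ x^43, because 23·43 = 989 = 19·52 + 1 ≡ 1 (mod 52) and x^{52} = 1 for x ≠ 0 (Fermat). So σ⁻¹(48) = 48^43 mod 53.
Repeated squaring mod 53: 48^1 ≡ 48, 48^2 ≡ 48² = 2304 ≡ 25, 48^4 ≡ 25² = 625 ≡ 42, 48^8 ≡ 42² = 1764 ≡ 15, 48^16 ≡ 15² = 225 ≡ 13, 48^32 ≡ 13² = 169 ≡ 10. Since 43 = 32 + 8 + 2 + 1, 48^43 ≡ 10·15·25·48: 10·15 = 150 ≡ 44, then 44·25 = 1100 ≡ 40, then 40·48 = 1920 ≡ 12. So 48^43 ≡ 12 (mod 53).
Hence σ⁻¹(48) = 12.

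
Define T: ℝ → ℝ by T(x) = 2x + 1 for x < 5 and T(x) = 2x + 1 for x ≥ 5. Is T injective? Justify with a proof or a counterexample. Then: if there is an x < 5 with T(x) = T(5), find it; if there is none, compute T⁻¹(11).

Both pieces are strictly increasing (slopes 2 and 2), so each is injective on its own interval.
The left piece maps (−∞, 5) onto (−∞, 11); the right piece maps [5, ∞) onto [11, ∞).
These images are disjoint, so no value is attained by both pieces. So T is injective.
Because the two images are disjoint, no x < 5 has T(x) = T(5), so we compute T⁻¹(11): 11 lies in [11, ∞), so solve 2x + 1 = 11: x = (11 − 1)/2 = 5.

5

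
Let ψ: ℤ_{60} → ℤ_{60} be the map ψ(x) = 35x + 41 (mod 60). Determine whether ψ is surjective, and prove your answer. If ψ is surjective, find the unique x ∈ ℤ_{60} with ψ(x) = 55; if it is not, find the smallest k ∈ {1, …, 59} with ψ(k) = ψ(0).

By definition, ψ is surjective if every y in the codomain equals ψ(x) for some x in the domain.
Since gcd(35, 60) = 5, we have 35x ≡ 0 (mod 5) for all x, so ψ(x) ≡ 1 (mod 5).
But 0 ≢ 1 (mod 5), so 0 ∈ ℤ_{60} has no preimage. Hence ψ is not surjective.
Since ψ is not surjective, we find the least positive k with ψ(k) = ψ(0): this means 35k ≡ 0 (mod 60), i.e. 60 ∣ 35k. Since gcd(35, 60) = 5, dividing through by 5 this holds exactly when 12 ∣ 7k, and as gcd(7, 12) = 1, exactly when 12 ∣ k.
The smallest positive such k is 12.

12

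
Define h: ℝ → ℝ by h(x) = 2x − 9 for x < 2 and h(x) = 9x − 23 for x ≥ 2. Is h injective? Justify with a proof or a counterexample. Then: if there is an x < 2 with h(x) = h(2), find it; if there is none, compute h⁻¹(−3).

Both pieces are strictly increasing (slopes 2 and 9), so each is injective on its own interval.
The left piece maps (−∞, 2) onto (−∞, −5); the right piece maps [2, ∞) onto [−5, ∞).
These images are disjoint, so no value is attained by both pieces. Hence h is injective.
Because the two images are disjoint, no x < 2 has h(x) = h(2), so we compute h⁻¹(−3): −3 lies in [−5, ∞), so solve 9x − 23 = −3: x = (−3 + 23)/9 = 20/9.

20/9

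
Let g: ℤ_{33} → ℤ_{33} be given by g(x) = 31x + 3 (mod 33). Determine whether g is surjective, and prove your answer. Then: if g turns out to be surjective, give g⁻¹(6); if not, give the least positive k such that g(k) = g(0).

Since gcd(31, 33) = 1, 31 is invertible modulo 33. Euclid's algorithm: 33 = 1·31 + 2, 31 = 15·2 + 1; back-substituting gives 1 = 16·31 − 15·33, so 31⁻¹ ≡ 16 (mod 33).
For any y ∈ ℤ_{33}, x = 16(y − 3) mod 33 satisfies g(x) = 31·16(y − 3) + 3 ≡ y (since 31·16 ≡ 1 mod 33). So every y has a preimage.
Hence g is surjective.
Since g is surjective, we find g⁻¹(6): we need 31x ≡ 6 − 3 ≡ 3 (mod 33). Using 31⁻¹ = 16: x ≡ 16·3 = 48 = 1·33 + 15, so x = 15.
Check: g(15) = 31·15 + 3 = 468 = 14·33 + 6 ≡ 6 (mod 33).

15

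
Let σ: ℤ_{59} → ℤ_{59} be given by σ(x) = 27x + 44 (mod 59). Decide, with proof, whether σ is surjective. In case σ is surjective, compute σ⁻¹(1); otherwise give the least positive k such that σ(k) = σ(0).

29

By definition, σ is surjective if every y in the codomain equals σ(x) for some x in the domain.
Since gcd(27, 59) = 1, 27 is invertible modulo 59. Euclid's algorithm: 59 = 2·27 + 5, 27 = 5·5 + 2, 5 = 2·2 + 1; back-substituting gives 1 = 35·27 − 16·59, so 27⁻¹ ≡ 35 (mod 59).
Then y ↦ 35(y − 44) is a two-sided inverse to σ, so every y ∈ ℤ_{59} has a preimage.
Thus σ is surjective.
Since σ is surjective, we compute σ⁻¹(1): solve 27x + 44 ≡ 1 (mod 59), i.e. 27x ≡ 16 (mod 59).
Multiplying by 27⁻¹ = 35 gives x ≡ 35·16 = 560 = 9·59 + 29 ≡ 29 (mod 59).
Check: σ(29) = 27·29 + 44 = 827 = 14·59 + 1 ≡ 1 (mod 59).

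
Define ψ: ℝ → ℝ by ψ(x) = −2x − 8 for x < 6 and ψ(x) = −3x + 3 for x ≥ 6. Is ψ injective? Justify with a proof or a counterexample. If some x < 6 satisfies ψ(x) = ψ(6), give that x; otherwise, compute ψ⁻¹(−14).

7/2

Both pieces are strictly decreasing (slopes −2 and −3), so each is injective on its own interval.
The left piece maps (−∞, 6) onto (−20, ∞); the right piece maps [6, ∞) onto (−∞, −15].
These images overlap. In particular ψ(6) = −15 (right piece), and solving −2x − 8 = −15 on the left piece gives x = 7/2 < 6.
So ψ(7/2) = ψ(6) with 7/2 ≠ 6, and ψ is not injective. This x = 7/2 is the requested value below 6.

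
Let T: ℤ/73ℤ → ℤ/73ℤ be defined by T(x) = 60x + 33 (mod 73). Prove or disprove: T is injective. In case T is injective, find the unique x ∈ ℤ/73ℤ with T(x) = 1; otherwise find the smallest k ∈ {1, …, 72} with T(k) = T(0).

If T(s) = T(t), then 60s ≡ 60t (mod 73). Because gcd(60, 73) = 1, we may cancel 60 to get s ≡ t (mod 73).
Thus T is injective.
We now compute 60⁻¹ mod 73 explicitly. Euclid's algorithm: 73 = 1·60 + 13, 60 = 4·13 + 8, 13 = 1·8 + 5, 8 = 1·5 + 3, 5 = 1·3 + 2, 3 = 1·2 + 1; back-substituting gives 1 = 28·60 − 23·73, so 60⁻¹ ≡ 28 (mod 73).
Since T is injective, we find T⁻¹(1): we need 60x ≡ 1 − 33 ≡ 41 (mod 73). Using 60⁻¹ = 28: x ≡ 28·41 = 1148 = 15·73 + 53, so x = 53.
Check: T(53) = 60·53 + 33 = 3213 = 44·73 + 1 ≡ 1 (mod 73).

53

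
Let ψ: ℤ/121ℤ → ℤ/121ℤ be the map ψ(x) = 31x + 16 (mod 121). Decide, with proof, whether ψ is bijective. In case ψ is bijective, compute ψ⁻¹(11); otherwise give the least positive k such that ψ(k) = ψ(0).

74

Suppose ψ(x_1) = ψ(x_2) in ℤ/121ℤ. Then 31x_1 + 16 ≡ 31x_2 + 16 (mod 121), thus 31(x_1 − x_2) ≡ 0 (mod 121).
Since gcd(31, 121) = 1, 31 is invertible modulo 121, thus x_1 − x_2 ≡ 0 (mod 121), i.e. x_1 = x_2.
We now compute 31⁻¹ mod 121 explicitly. Euclid's algorithm: 121 = 3·31 + 28, 31 = 1·28 + 3, 28 = 9·3 + 1; back-substituting gives 1 = 82·31 − 21·121, so 31⁻¹ ≡ 82 (mod 121).
Then y ↦ 82(y − 16) is a two-sided inverse to ψ, so every y ∈ ℤ/121ℤ has a preimage.
Hence ψ is bijective.
Since ψ is bijective, we find ψ⁻¹(11): we need 31x ≡ 11 − 16 ≡ 116 (mod 121). Using 31⁻¹ = 82: x ≡ 82·116 = 9512 = 78·121 + 74, so x = 74.
Check: ψ(74) = 31·74 + 16 = 2310 = 19·121 + 11 ≡ 11 (mod 121).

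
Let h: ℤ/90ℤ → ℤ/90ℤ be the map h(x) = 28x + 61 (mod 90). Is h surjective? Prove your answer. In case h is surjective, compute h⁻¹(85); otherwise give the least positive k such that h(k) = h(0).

45

Recall that surjectivity means every element of the codomain has a preimage under h.
Since gcd(28, 90) = 2, we have 28x ≡ 0 (mod 2) for all x, so h(x) ≡ 1 (mod 2).
But 0 ≢ 1 (mod 2), so 0 ∈ ℤ/90ℤ has no preimage. Hence h is not surjective.
Since h is not surjective, we find the least positive k with h(k) = h(0): this means 28k ≡ 0 (mod 90), i.e. 90 ∣ 28k. Since gcd(28, 90) = 2, dividing through by 2 this holds exactly when 45 ∣ 14k, and as gcd(14, 45) = 1, exactly when 45 ∣ k.
The smallest positive such k is 45.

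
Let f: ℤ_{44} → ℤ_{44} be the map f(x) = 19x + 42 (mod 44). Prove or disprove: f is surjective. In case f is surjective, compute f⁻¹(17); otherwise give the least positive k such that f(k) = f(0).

Since gcd(19, 44) = 1, 19 is invertible modulo 44. Euclid's algorithm: 44 = 2·19 + 6, 19 = 3·6 + 1; back-substituting gives 1 = 7·19 − 3·44, so 19⁻¹ ≡ 7 (mod 44).
Then y ↦ 7(y − 42) is a two-sided inverse to f, so every y ∈ ℤ_{44} has a preimage.
So f is surjective.
Since f is surjective, we find f⁻¹(17): we need 19x ≡ 17 − 42 ≡ 19 (mod 44). Using 19⁻¹ = 7: x ≡ 7·19 = 133 = 3·44 + 1, so x = 1.
Check: f(1) = 19·1 + 42 = 61 = 1·44 + 17 ≡ 17 (mod 44).

1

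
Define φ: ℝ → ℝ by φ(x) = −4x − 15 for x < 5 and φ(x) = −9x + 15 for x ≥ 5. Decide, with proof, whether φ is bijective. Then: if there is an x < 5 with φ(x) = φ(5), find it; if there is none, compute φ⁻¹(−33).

Both pieces are strictly decreasing (slopes −4 and −9), so each is injective on its own interval.
The left piece maps (−∞, 5) onto (−35, ∞); the right piece maps [5, ∞) onto (−∞, −30].
These images overlap. In particular φ(5) = −30 (right piece), and solving −4x − 15 = −30 on the left piece gives x = 15/4 < 5.
So φ(15/4) = φ(5) with 15/4 ≠ 5, and φ is not injective, hence not bijective. This x = 15/4 is the requested value below 5.

15/4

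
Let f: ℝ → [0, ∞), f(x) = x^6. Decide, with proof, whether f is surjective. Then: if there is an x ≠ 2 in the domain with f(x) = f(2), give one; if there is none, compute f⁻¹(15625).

For any y ∈ [0, ∞), x = y^{1/6} ∈ ℝ satisfies x^6 = y, so f is surjective.
For the follow-up, such an x exists: taking x = −2 ∈ ℝ gives f(−2) = 64 = f(2) with −2 ≠ 2.

-2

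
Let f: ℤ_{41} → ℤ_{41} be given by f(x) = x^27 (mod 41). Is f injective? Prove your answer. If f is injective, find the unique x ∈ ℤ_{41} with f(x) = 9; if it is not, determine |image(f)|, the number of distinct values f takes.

32

Since 41 is prime, the nonzero elements of ℤ_{41} form a cyclic group of order 40.
As gcd(27, 40) = 1, raising to the 27th power is a bijection on this group: if u^27 ≡ v^27 then (uv^{−1})^27 = 1, and the only element of order dividing gcd(27, 40) = 1 is 1, so u = v.
With f(0) = 0 this makes f injective on all of ℤ_{41}, hence bijective (finite equal-size domain and codomain). In particular f is injective.
Since f is injective, we find the preimage of 9. The inverse of x ↦ x^27 on (ℤ_{41})^× is x ↦ x^3, because 27·3 = 81 = 2·40 + 1 ≡ 1 (mod 40) and x^{40} = 1 for x ≠ 0 (Fermat). So f⁻¹(9) = 9^3 mod 41.
Repeated squaring mod 41: 9^1 ≡ 9, 9^2 ≡ 9² = 81 ≡ 40. Since 3 = 2 + 1, 9^3 ≡ 40·9: 40·9 = 360 ≡ 32. So 9^3 ≡ 32 (mod 41).
Hence f⁻¹(9) = 32.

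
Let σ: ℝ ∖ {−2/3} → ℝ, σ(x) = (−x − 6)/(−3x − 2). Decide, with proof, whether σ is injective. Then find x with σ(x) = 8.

-10/23

Suppose σ(x_1) = σ(x_2). Cross-multiplying: (−x_1 − 6)(−3x_2 − 2) = (−x_2 − 6)(−3x_1 − 2).
Expanding both sides and cancelling the symmetric terms leaves −16·(x_1 − x_2) = 0. Since −16 ≠ 0, x_1 = x_2. Thus σ is injective.
Solving σ(x) = 8: cross-multiplying gives −x − 6 = 8(−3x − 2), which rearranges to 23x = −10, so x = −10/23.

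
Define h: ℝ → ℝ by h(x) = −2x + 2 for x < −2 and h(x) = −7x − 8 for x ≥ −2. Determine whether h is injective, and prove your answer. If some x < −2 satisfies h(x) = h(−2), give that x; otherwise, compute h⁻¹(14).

-6

Both pieces are strictly decreasing (slopes −2 and −7), so each is injective on its own interval.
The left piece maps (−∞, −2) onto (6, ∞); the right piece maps [−2, ∞) onto (−∞, 6].
These images are disjoint, so no value is attained by both pieces. Thus h is injective.
Because the two images are disjoint, no x < −2 has h(x) = h(−2), so we compute h⁻¹(14): 14 lies in (6, ∞), so solve −2x + 2 = 14: x = (14 − 2)/(−2) = −6.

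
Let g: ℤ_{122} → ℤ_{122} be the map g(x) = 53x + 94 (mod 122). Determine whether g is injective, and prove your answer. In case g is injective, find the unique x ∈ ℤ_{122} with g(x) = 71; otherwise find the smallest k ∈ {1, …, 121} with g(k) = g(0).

41

Suppose g(a) = g(b) in ℤ_{122}. Then 53a + 94 ≡ 53b + 94 (mod 122), therefore 53(a − b) ≡ 0 (mod 122).
Since gcd(53, 122) = 1, 53 is invertible modulo 122, therefore a − b ≡ 0 (mod 122), i.e. a = b.
So g is injective.
We now compute 53⁻¹ mod 122 explicitly. Euclid's algorithm: 122 = 2·53 + 16, 53 = 3·16 + 5, 16 = 3·5 + 1; back-substituting gives 1 = 99·53 − 43·122, so 53⁻¹ ≡ 99 (mod 122).
Since g is injective, we find g⁻¹(71): we need 53x ≡ 71 − 94 ≡ 99 (mod 122). Using 53⁻¹ = 99: x ≡ 99·99 = 9801 = 80·122 + 41, so x = 41.
Check: g(41) = 53·41 + 94 = 2267 = 18·122 + 71 ≡ 71 (mod 122).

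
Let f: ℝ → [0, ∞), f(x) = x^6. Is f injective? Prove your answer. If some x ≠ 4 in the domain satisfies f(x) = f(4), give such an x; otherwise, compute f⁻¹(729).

f(4) = 4096 = (−4)^6 = f(−4) (since 6 is even), with 4 ≠ −4. So f is not injective.
For the follow-up, such an x exists: taking x = −4 ∈ ℝ gives f(−4) = 4096 = f(4) with −4 ≠ 4.

-4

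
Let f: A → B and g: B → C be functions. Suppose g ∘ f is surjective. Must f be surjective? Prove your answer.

No. Take A = {0, 1}, B = {0, 1, 2, 3, 4}, C = {0}, f(a) = 0 for every a ∈ A, and g(b) = 0 for every b ∈ B.
Then g ∘ f is surjective onto {0}, but 4 ∈ B has no preimage under f, so f is not surjective.

not surjective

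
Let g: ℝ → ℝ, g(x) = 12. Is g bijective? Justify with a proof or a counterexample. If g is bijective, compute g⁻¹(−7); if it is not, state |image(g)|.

1

By definition, injectivity means: for all a, b in the domain, g(a) = g(b) implies a = b.
g(0) = 12 = g(1) with 0 ≠ 1, so g is not injective, hence not bijective.
Since g is not bijective, we state |image(g)|: the image of g is {12}, which has 1 element.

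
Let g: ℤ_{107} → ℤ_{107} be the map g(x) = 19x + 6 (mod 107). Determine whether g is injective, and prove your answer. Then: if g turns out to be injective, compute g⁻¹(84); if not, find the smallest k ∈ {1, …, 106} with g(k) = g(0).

By definition, g is injective if g(u) = g(v) implies u = v.
If g(u) = g(v), then 19u ≡ 19v (mod 107). Because gcd(19, 107) = 1, we may cancel 19 to get u ≡ v (mod 107).
Hence g is injective.
We now compute 19⁻¹ mod 107 explicitly. Euclid's algorithm: 107 = 5·19 + 12, 19 = 1·12 + 7, 12 = 1·7 + 5, 7 = 1·5 + 2, 5 = 2·2 + 1; back-substituting gives 1 = 62·19 − 11·107, so 19⁻¹ ≡ 62 (mod 107).
Since g is injective, we find g⁻¹(84): we need 19x ≡ 84 − 6 ≡ 78 (mod 107). Using 19⁻¹ = 62: x ≡ 62·78 = 4836 = 45·107 + 21, so x = 21.
Check: g(21) = 19·21 + 6 = 405 = 3·107 + 84 ≡ 84 (mod 107).

21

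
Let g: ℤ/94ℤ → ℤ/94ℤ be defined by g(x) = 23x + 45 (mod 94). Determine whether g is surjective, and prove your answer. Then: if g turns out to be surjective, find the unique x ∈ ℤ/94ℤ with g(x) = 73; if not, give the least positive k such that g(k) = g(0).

38

Recall: g is surjective if every y in the codomain equals g(x) for some x in the domain.
Since gcd(23, 94) = 1, 23 is invertible modulo 94. Euclid's algorithm: 94 = 4·23 + 2, 23 = 11·2 + 1; back-substituting gives 1 = 45·23 − 11·94, so 23⁻¹ ≡ 45 (mod 94).
For any y ∈ ℤ/94ℤ, x = 45(y − 45) mod 94 satisfies g(x) = 23·45(y − 45) + 45 ≡ y (since 23·45 ≡ 1 mod 94). So every y has a preimage.
Hence g is surjective.
Since g is surjective, we find g⁻¹(73): we need 23x ≡ 73 − 45 ≡ 28 (mod 94). Using 23⁻¹ = 45: x ≡ 45·28 = 1260 = 13·94 + 38, so x = 38.
Check: g(38) = 23·38 + 45 = 919 = 9·94 + 73 ≡ 73 (mod 94).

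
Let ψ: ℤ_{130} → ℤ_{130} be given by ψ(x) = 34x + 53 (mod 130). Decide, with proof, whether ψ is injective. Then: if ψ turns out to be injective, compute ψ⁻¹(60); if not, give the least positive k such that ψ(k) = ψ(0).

By definition, ψ is injective when ψ(a) = ψ(b) forces a = b.
We have gcd(34, 130) = 2 > 1. Taking a = 0 and b = 65: ψ(0) = 53 and ψ(65) = 34·65 + 53 = 2263 ≡ 53 (mod 130).
So ψ(0) = ψ(65) while 0 ≠ 65, therefore ψ is not injective.
Since ψ is not injective, we find the least positive k with ψ(k) = ψ(0): this means 34k ≡ 0 (mod 130), i.e. 130 ∣ 34k. Since gcd(34, 130) = 2, dividing through by 2 this holds exactly when 65 ∣ 17k, and as gcd(17, 65) = 1, exactly when 65 ∣ k.
The smallest positive such k is 65.

65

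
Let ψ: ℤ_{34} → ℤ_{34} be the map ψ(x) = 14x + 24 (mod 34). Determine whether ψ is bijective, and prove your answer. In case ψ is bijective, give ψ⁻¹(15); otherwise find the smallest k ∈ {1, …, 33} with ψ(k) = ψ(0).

17

By definition, ψ is injective if ψ(u) = ψ(v) implies u = v.
We have gcd(14, 34) = 2 > 1. Taking u = 0 and v = 17: ψ(0) = 24 and ψ(17) = 14·17 + 24 = 262 ≡ 24 (mod 34).
So ψ(0) = ψ(17) while 0 ≠ 17, so ψ is not injective, hence not bijective.
Since ψ is not bijective, we find the least positive k with ψ(k) = ψ(0): this means 14k ≡ 0 (mod 34), i.e. 34 ∣ 14k. Since gcd(14, 34) = 2, dividing through by 2 this holds exactly when 17 ∣ 7k, and as gcd(7, 17) = 1, exactly when 17 ∣ k.
The smallest positive such k is 17.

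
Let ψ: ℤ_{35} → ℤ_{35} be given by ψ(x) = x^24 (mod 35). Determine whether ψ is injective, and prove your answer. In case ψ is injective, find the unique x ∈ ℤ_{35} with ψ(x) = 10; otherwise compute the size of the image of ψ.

4

ψ(1) = 1^24 = 1.
ψ(2): Repeated squaring mod 35: 2^1 ≡ 2, 2^2 ≡ 2² = 4, 2^4 ≡ 4² = 16, 2^8 ≡ 16² = 256 ≡ 11, 2^16 ≡ 11² = 121 ≡ 16. Since 24 = 16 + 8, 2^24 ≡ 16·11: 16·11 = 176 ≡ 1. So 2^24 ≡ 1 (mod 35).
So ψ(1) = ψ(2) = 1 while 1 ≠ 2, so ψ is not injective.
Since ψ is not injective, we determine |image(ψ)|. Computing x^24 mod 35 for each x (by repeated squaring, reducing mod 35 at every step), the values ψ(0), ψ(1), …, ψ(34) are: 0, 1, 1, 1, 1, 15, 1, 21, 1, 1, 15, 1, 1, 1, 21, 15, 1, 1, 1, 1, 15, 21, 1, 1, 1, 15, 1, 1, 21, 1, 15, 1, 1, 1, 1.
The distinct values are {0, 1, 15, 21}; there are 4 of them.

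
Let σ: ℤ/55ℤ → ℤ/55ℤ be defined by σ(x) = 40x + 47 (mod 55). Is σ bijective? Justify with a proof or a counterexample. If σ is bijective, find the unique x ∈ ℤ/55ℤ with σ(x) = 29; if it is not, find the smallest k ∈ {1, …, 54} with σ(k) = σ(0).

11

We have gcd(40, 55) = 5 > 1. Taking u = 0 and v = 11: σ(0) = 47 and σ(11) = 40·11 + 47 = 487 ≡ 47 (mod 55).
So σ(0) = σ(11) while 0 ≠ 11, thus σ is not injective, hence not bijective.
Since σ is not bijective, we find the least positive k with σ(k) = σ(0): this means 40k ≡ 0 (mod 55), i.e. 55 ∣ 40k. Since gcd(40, 55) = 5, dividing through by 5 this holds exactly when 11 ∣ 8k, and as gcd(8, 11) = 1, exactly when 11 ∣ k.
The smallest positive such k is 11.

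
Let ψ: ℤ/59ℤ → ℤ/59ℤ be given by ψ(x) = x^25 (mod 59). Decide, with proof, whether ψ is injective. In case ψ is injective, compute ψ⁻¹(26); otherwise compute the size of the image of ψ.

Since 59 is prime, the nonzero elements of ℤ/59ℤ form a cyclic group of order 58.
As gcd(25, 58) = 1, raising to the 25th power is a bijection on this group: if a^25 ≡ b^25 then (ab^{−1})^25 = 1, and the only element of order dividing gcd(25, 58) = 1 is 1, so a = b.
With ψ(0) = 0 this makes ψ injective on all of ℤ/59ℤ, hence bijective (finite equal-size domain and codomain). In particular ψ is injective.
Since ψ is injective, we find the preimage of 26. The inverse of x ↦ x^25 on (ℤ/59ℤ)^× is x ↦ x^7, because 25·7 = 175 = 3·58 + 1 ≡ 1 (mod 58) and x^{58} = 1 for x ≠ 0 (Fermat). So ψ⁻¹(26) = 26^7 mod 59.
Repeated squaring mod 59: 26^1 ≡ 26, 26^2 ≡ 26² = 676 ≡ 27, 26^4 ≡ 27² = 729 ≡ 21. Since 7 = 4 + 2 + 1, 26^7 ≡ 21·27·26: 21·27 = 567 ≡ 36, then 36·26 = 936 ≡ 51. So 26^7 ≡ 51 (mod 59).
Hence ψ⁻¹(26) = 51.

51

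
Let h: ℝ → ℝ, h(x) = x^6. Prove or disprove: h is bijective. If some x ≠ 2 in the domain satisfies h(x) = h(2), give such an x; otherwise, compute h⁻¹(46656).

h(2) = 64 = (−2)^6 = h(−2) (since 6 is even), with 2 ≠ −2. So h is not injective, hence not bijective.
For the follow-up, such an x exists: taking x = −2 ∈ ℝ gives h(−2) = 64 = h(2) with −2 ≠ 2.

-2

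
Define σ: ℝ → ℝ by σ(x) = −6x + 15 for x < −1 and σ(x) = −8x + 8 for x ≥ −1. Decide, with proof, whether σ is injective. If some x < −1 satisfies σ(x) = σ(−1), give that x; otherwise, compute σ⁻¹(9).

-1/8

Both pieces are strictly decreasing (slopes −6 and −8), so each is injective on its own interval.
The left piece maps (−∞, −1) onto (21, ∞); the right piece maps [−1, ∞) onto (−∞, 16].
These images are disjoint, so no value is attained by both pieces. Therefore σ is injective.
Because the two images are disjoint, no x < −1 has σ(x) = σ(−1), so we compute σ⁻¹(9): 9 lies in (−∞, 16], so solve −8x + 8 = 9: x = (9 − 8)/(−8) = −1/8.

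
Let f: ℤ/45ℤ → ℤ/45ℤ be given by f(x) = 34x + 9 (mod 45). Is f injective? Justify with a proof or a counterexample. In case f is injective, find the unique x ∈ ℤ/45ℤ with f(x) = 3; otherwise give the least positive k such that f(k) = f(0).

Recall: f is injective if f(a) = f(b) implies a = b.
If f(a) = f(b), then 34a ≡ 34b (mod 45). Because gcd(34, 45) = 1, we may cancel 34 to get a ≡ b (mod 45).
Hence f is injective.
We now compute 34⁻¹ mod 45 explicitly. Euclid's algorithm: 45 = 1·34 + 11, 34 = 3·11 + 1; back-substituting gives 1 = 4·34 − 3·45, so 34⁻¹ ≡ 4 (mod 45).
Since f is injective, we find f⁻¹(3): we need 34x ≡ 3 − 9 ≡ 39 (mod 45). Using 34⁻¹ = 4: x ≡ 4·39 = 156 = 3·45 + 21, so x = 21.
Check: f(21) = 34·21 + 9 = 723 = 16·45 + 3 ≡ 3 (mod 45).

21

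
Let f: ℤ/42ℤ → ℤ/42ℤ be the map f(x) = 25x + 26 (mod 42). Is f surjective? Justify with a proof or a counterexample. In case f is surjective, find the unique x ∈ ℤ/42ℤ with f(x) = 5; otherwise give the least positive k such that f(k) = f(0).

Since gcd(25, 42) = 1, 25 is invertible modulo 42. Euclid's algorithm: 42 = 1·25 + 17, 25 = 1·17 + 8, 17 = 2·8 + 1; back-substituting gives 1 = 37·25 − 22·42, so 25⁻¹ ≡ 37 (mod 42).
For any y ∈ ℤ/42ℤ, x = 37(y − 26) mod 42 satisfies f(x) = 25·37(y − 26) + 26 ≡ y (since 25·37 ≡ 1 mod 42). So every y has a preimage.
Thus f is surjective.
Since f is surjective, we find f⁻¹(5): we need 25x ≡ 5 − 26 ≡ 21 (mod 42). Using 25⁻¹ = 37: x ≡ 37·21 = 777 = 18·42 + 21, so x = 21.
Check: f(21) = 25·21 + 26 = 551 = 13·42 + 5 ≡ 5 (mod 42).

21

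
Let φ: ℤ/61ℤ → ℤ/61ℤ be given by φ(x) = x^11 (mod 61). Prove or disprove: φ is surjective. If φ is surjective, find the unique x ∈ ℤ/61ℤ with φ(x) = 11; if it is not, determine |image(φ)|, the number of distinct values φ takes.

50

Since 61 is prime, the nonzero elements of ℤ/61ℤ form a cyclic group of order 60.
As gcd(11, 60) = 1, raising to the 11th power is a bijection on this group: if a^11 ≡ b^11 then (ab^{−1})^11 = 1, and the only element of order dividing gcd(11, 60) = 1 is 1, so a = b.
With φ(0) = 0 this makes φ injective on all of ℤ/61ℤ, hence bijective (finite equal-size domain and codomain). In particular φ is surjective.
Since φ is surjective, we find the preimage of 11. The inverse of x ↦ x^11 on (ℤ/61ℤ)^× is x ↦ x^11, because 11·11 = 121 = 2·60 + 1 ≡ 1 (mod 60) and x^{60} = 1 for x ≠ 0 (Fermat). So φ⁻¹(11) = 11^11 mod 61.
Repeated squaring mod 61: 11^1 ≡ 11, 11^2 ≡ 11² = 121 ≡ 60, 11^4 ≡ 60² = 3600 ≡ 1, 11^8 ≡ 1² = 1. Since 11 = 8 + 2 + 1, 11^11 ≡ 1·60·11: 1·60 = 60, then 60·11 = 660 ≡ 50. So 11^11 ≡ 50 (mod 61).
Hence φ⁻¹(11) = 50.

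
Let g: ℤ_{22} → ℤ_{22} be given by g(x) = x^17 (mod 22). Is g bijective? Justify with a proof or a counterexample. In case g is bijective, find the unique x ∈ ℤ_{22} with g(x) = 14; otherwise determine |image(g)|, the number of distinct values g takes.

16

Computing x^17 mod 22 for each x (by repeated squaring, reducing mod 22 at every step), the values g(0), g(1), …, g(21) are: 0, 1, 18, 9, 16, 3, 8, 17, 2, 15, 10, 11, 12, 7, 20, 5, 14, 19, 6, 13, 4, 21.
Every element of ℤ_{22} appears exactly once in this list, so g is a bijection, and in particular bijective.
Since g is bijective, we read off the preimage of 14 from the same table: g(16) = 14, so g⁻¹(14) = 16.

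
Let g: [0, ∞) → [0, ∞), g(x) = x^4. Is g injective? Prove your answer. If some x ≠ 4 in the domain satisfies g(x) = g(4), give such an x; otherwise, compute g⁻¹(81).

On [0, ∞), x ↦ x^4 is strictly increasing, so g(x_1) = g(x_2) forces x_1 = x_2. So g is injective.
Since x ↦ x^4 is strictly increasing on [0, ∞), it is injective there, so no x ≠ 4 in the domain has g(x) = g(4). We therefore compute g⁻¹(81) = 81^{1/4} = 3 (indeed 3^4 = 81).

3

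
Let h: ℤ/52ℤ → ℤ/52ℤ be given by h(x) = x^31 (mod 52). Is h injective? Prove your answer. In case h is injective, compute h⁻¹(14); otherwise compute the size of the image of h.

h(0) = 0^31 = 0.
h(26): Repeated squaring mod 52: 26^1 ≡ 26, 26^2 ≡ 26² = 676 ≡ 0, 26^4 ≡ 0² = 0, 26^8 ≡ 0² = 0, 26^16 ≡ 0² = 0. Since 31 = 16 + 8 + 4 + 2 + 1, 26^31 ≡ 0·0·0·0·26: 0·0 = 0, then 0·0 = 0, then 0·0 = 0, then 0·26 = 0. So 26^31 ≡ 0 (mod 52).
So h(0) = h(26) = 0 while 0 ≠ 26, thus h is not injective.
Since h is not injective, we determine |image(h)|. Computing x^31 mod 52 for each x (by repeated squaring, reducing mod 52 at every step), the values h(0), h(1), …, h(51) are: 0, 1, 24, 3, 4, 21, 20, 19, 44, 9, 36, 15, 12, 13, 40, 11, 16, 17, 8, 7, 32, 5, 48, 23, 28, 25, 0, 27, 24, 29, 4, 47, 20, 45, 44, 35, 36, 41, 12, 39, 40, 37, 16, 43, 8, 33, 32, 31, 48, 49, 28, 51.
The distinct values are {0, 1, 3, 4, 5, 7, 8, 9, 11, 12, 13, 15, 16, 17, 19, 20, 21, 23, 24, 25, 27, 28, 29, 31, 32, 33, 35, 36, 37, 39, 40, 41, 43, 44, 45, 47, 48, 49, 51}; there are 39 of them.

39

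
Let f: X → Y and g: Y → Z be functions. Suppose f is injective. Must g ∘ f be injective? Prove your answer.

No. Take X = Y = Z = {0, 1}, f = identity (injective), and g(x) = 0 for every x.
Then (g ∘ f)(0) = 0 = (g ∘ f)(1) with 0 ≠ 1, so g ∘ f is not injective.

not injective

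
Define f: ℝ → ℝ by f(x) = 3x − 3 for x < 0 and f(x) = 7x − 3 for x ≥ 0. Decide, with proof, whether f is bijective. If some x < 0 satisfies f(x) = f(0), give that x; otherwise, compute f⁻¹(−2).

Both pieces are strictly increasing (slopes 3 and 7), so each is injective on its own interval.
The left piece maps (−∞, 0) onto (−∞, −3); the right piece maps [0, ∞) onto [−3, ∞).
Since −3 = −3, the images partition ℝ: f is injective and surjective, hence bijective.
Because the two images are disjoint, no x < 0 has f(x) = f(0), so we compute f⁻¹(−2): −2 lies in [−3, ∞), so solve 7x − 3 = −2: x = (−2 + 3)/7 = 1/7.

1/7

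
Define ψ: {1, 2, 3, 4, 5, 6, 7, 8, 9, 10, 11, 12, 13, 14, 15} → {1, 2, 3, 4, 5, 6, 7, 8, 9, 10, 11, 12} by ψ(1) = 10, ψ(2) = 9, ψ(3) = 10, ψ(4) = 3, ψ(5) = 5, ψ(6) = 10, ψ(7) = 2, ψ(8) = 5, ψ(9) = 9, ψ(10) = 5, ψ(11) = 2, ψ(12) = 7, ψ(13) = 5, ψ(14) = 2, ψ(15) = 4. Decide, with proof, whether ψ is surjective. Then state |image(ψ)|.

No element maps to 1, so ψ is not surjective.
The image of ψ is {2, 3, 4, 5, 7, 9, 10}, which has 7 elements.

7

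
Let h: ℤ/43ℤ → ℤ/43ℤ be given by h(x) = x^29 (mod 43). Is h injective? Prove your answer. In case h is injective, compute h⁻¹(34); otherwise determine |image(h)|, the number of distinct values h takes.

20

Since 43 is prime, the nonzero elements of ℤ/43ℤ form a cyclic group of order 42.
As gcd(29, 42) = 1, raising to the 29th power is a bijection on this group: if s^29 ≡ t^29 then (st^{−1})^29 = 1, and the only element of order dividing gcd(29, 42) = 1 is 1, so s = t.
With h(0) = 0 this makes h injective on all of ℤ/43ℤ, hence bijective (finite equal-size domain and codomain). In particular h is injective.
Since h is injective, we find the preimage of 34. The inverse of x ↦ x^29 on (ℤ/43ℤ)^× is x ↦ x^29, because 29·29 = 841 = 20·42 + 1 ≡ 1 (mod 42) and x^{42} = 1 for x ≠ 0 (Fermat). So h⁻¹(34) = 34^29 mod 43.
Repeated squaring mod 43: 34^1 ≡ 34, 34^2 ≡ 34² = 1156 ≡ 38, 34^4 ≡ 38² = 1444 ≡ 25, 34^8 ≡ 25² = 625 ≡ 23, 34^16 ≡ 23² = 529 ≡ 13. Since 29 = 16 + 8 + 4 + 1, 34^29 ≡ 13·23·25·34: 13·23 = 299 ≡ 41, then 41·25 = 1025 ≡ 36, then 36·34 = 1224 ≡ 20. So 34^29 ≡ 20 (mod 43).
Hence h⁻¹(34) = 20.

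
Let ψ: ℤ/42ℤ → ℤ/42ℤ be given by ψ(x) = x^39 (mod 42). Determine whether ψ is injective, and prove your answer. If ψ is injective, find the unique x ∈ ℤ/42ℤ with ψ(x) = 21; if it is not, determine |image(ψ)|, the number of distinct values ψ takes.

ψ(2): Repeated squaring mod 42: 2^1 ≡ 2, 2^2 ≡ 2² = 4, 2^4 ≡ 4² = 16, 2^8 ≡ 16² = 256 ≡ 4, 2^16 ≡ 4² = 16, 2^32 ≡ 16² = 256 ≡ 4. Since 39 = 32 + 4 + 2 + 1, 2^39 ≡ 4·16·4·2: 4·16 = 64 ≡ 22, then 22·4 = 88 ≡ 4, then 4·2 = 8. So 2^39 ≡ 8 (mod 42).
ψ(8): Repeated squaring mod 42: 8^1 ≡ 8, 8^2 ≡ 8² = 64 ≡ 22, 8^4 ≡ 22² = 484 ≡ 22, 8^8 ≡ 22² = 484 ≡ 22, 8^16 ≡ 22² = 484 ≡ 22, 8^32 ≡ 22² = 484 ≡ 22. Since 39 = 32 + 4 + 2 + 1, 8^39 ≡ 22·22·22·8: 22·22 = 484 ≡ 22, then 22·22 = 484 ≡ 22, then 22·8 = 176 ≡ 8. So 8^39 ≡ 8 (mod 42).
So ψ(2) = ψ(8) = 8 while 2 ≠ 8, so ψ is not injective.
Since ψ is not injective, we determine |image(ψ)|. Computing x^39 mod 42 for each x (by repeated squaring, reducing mod 42 at every step), the values ψ(0), ψ(1), …, ψ(41) are: 0, 1, 8, 27, 22, 41, 6, 7, 8, 15, 34, 29, 6, 13, 14, 15, 22, 41, 36, 13, 20, 21, 22, 29, 6, 1, 20, 27, 28, 29, 36, 13, 8, 27, 34, 35, 36, 1, 20, 15, 34, 41.
The distinct values are {0, 1, 6, 7, 8, 13, 14, 15, 20, 21, 22, 27, 28, 29, 34, 35, 36, 41}; there are 18 of them.

18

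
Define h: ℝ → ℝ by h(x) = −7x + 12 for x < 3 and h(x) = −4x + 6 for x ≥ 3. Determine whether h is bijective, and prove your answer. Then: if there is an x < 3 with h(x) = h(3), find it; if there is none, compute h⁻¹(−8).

Both pieces are strictly decreasing (slopes −7 and −4), so each is injective on its own interval.
The left piece maps (−∞, 3) onto (−9, ∞); the right piece maps [3, ∞) onto (−∞, −6].
These images overlap. In particular h(3) = −6 (right piece), and solving −7x + 12 = −6 on the left piece gives x = 18/7 < 3.
So h(18/7) = h(3) with 18/7 ≠ 3, and h is not injective, hence not bijective. This x = 18/7 is the requested value below 3.

18/7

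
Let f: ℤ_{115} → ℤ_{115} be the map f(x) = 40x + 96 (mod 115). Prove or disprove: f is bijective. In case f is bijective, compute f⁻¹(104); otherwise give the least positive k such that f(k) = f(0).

23

We have gcd(40, 115) = 5 > 1. Taking x_1 = 0 and x_2 = 23: f(0) = 96 and f(23) = 40·23 + 96 = 1016 ≡ 96 (mod 115).
So f(0) = f(23) while 0 ≠ 23, hence f is not injective, hence not bijective.
Since f is not bijective, we find the least positive k with f(k) = f(0): this means 40k ≡ 0 (mod 115), i.e. 115 ∣ 40k. Since gcd(40, 115) = 5, dividing through by 5 this holds exactly when 23 ∣ 8k, and as gcd(8, 23) = 1, exactly when 23 ∣ k.
The smallest positive such k is 23.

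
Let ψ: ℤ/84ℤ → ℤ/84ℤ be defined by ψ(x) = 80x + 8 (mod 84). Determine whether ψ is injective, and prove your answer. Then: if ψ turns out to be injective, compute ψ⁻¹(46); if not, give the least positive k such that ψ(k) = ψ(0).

21

We have gcd(80, 84) = 4 > 1. Taking u = 0 and v = 21: ψ(0) = 8 and ψ(21) = 80·21 + 8 = 1688 ≡ 8 (mod 84).
So ψ(0) = ψ(21) while 0 ≠ 21, thus ψ is not injective.
Since ψ is not injective, we find the least positive k with ψ(k) = ψ(0): this means 80k ≡ 0 (mod 84), i.e. 84 ∣ 80k. Since gcd(80, 84) = 4, dividing through by 4 this holds exactly when 21 ∣ 20k, and as gcd(20, 21) = 1, exactly when 21 ∣ k.
The smallest positive such k is 21.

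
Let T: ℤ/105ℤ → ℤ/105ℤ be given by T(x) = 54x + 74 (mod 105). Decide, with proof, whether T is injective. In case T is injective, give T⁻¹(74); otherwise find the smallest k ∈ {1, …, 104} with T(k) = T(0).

We have gcd(54, 105) = 3 > 1. Taking a = 0 and b = 35: T(0) = 74 and T(35) = 54·35 + 74 = 1964 ≡ 74 (mod 105).
So T(0) = T(35) while 0 ≠ 35, therefore T is not injective.
Since T is not injective, we find the least positive k with T(k) = T(0): this means 54k ≡ 0 (mod 105), i.e. 105 ∣ 54k. Since gcd(54, 105) = 3, dividing through by 3 this holds exactly when 35 ∣ 18k, and as gcd(18, 35) = 1, exactly when 35 ∣ k.
The smallest positive such k is 35.

35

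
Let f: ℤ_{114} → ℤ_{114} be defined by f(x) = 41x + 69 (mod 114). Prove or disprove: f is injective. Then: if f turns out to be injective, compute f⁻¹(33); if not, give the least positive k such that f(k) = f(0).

102

By definition, injectivity means: for all s, t in the domain, f(s) = f(t) implies s = t.
Suppose f(s) = f(t) in ℤ_{114}. Then 41s + 69 ≡ 41t + 69 (mod 114), hence 41(s − t) ≡ 0 (mod 114).
Since gcd(41, 114) = 1, 41 is invertible modulo 114, hence s − t ≡ 0 (mod 114), i.e. s = t.
Therefore f is injective.
We now compute 41⁻¹ mod 114 explicitly. Euclid's algorithm: 114 = 2·41 + 32, 41 = 1·32 + 9, 32 = 3·9 + 5, 9 = 1·5 + 4, 5 = 1·4 + 1; back-substituting gives 1 = 89·41 − 32·114, so 41⁻¹ ≡ 89 (mod 114).
Since f is injective, we find f⁻¹(33): we need 41x ≡ 33 − 69 ≡ 78 (mod 114). Using 41⁻¹ = 89: x ≡ 89·78 = 6942 = 60·114 + 102, so x = 102.
Check: f(102) = 41·102 + 69 = 4251 = 37·114 + 33 ≡ 33 (mod 114).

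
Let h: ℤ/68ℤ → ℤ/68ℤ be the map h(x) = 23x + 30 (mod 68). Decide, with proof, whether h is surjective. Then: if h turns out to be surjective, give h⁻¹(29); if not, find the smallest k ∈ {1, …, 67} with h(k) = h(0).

Since gcd(23, 68) = 1, 23 is invertible modulo 68. Euclid's algorithm: 68 = 2·23 + 22, 23 = 1·22 + 1; back-substituting gives 1 = 3·23 − 1·68, so 23⁻¹ ≡ 3 (mod 68).
Then y ↦ 3(y − 30) is a two-sided inverse to h, so every y ∈ ℤ/68ℤ has a preimage.
Hence h is surjective.
Since h is surjective, we compute h⁻¹(29): solve 23x + 30 ≡ 29 (mod 68), i.e. 23x ≡ 67 (mod 68).
Multiplying by 23⁻¹ = 3 gives x ≡ 3·67 = 201 = 2·68 + 65 ≡ 65 (mod 68).
Check: h(65) = 23·65 + 30 = 1525 = 22·68 + 29 ≡ 29 (mod 68).

65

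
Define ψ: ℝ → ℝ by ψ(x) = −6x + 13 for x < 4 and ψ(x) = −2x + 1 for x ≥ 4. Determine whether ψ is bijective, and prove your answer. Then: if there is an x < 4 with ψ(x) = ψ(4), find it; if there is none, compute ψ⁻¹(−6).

10/3

Both pieces are strictly decreasing (slopes −6 and −2), so each is injective on its own interval.
The left piece maps (−∞, 4) onto (−11, ∞); the right piece maps [4, ∞) onto (−∞, −7].
These images overlap. In particular ψ(4) = −7 (right piece), and solving −6x + 13 = −7 on the left piece gives x = 10/3 < 4.
So ψ(10/3) = ψ(4) with 10/3 ≠ 4, and ψ is not injective, hence not bijective. This x = 10/3 is the requested value below 4.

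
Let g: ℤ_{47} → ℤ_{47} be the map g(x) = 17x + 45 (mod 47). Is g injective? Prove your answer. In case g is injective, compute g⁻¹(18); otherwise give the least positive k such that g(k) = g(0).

15

Recall: g is injective if g(x_1) = g(x_2) implies x_1 = x_2.
Suppose g(x_1) = g(x_2) in ℤ_{47}. Then 17x_1 + 45 ≡ 17x_2 + 45 (mod 47), therefore 17(x_1 − x_2) ≡ 0 (mod 47).
Since gcd(17, 47) = 1, 17 is invertible modulo 47, thus x_1 − x_2 ≡ 0 (mod 47), i.e. x_1 = x_2.
Thus g is injective.
We now compute 17⁻¹ mod 47 explicitly. Euclid's algorithm: 47 = 2·17 + 13, 17 = 1·13 + 4, 13 = 3·4 + 1; back-substituting gives 1 = 36·17 − 13·47, so 17⁻¹ ≡ 36 (mod 47).
Since g is injective, we compute g⁻¹(18): solve 17x + 45 ≡ 18 (mod 47), i.e. 17x ≡ 20 (mod 47).
Multiplying by 17⁻¹ = 36 gives x ≡ 36·20 = 720 = 15·47 + 15 ≡ 15 (mod 47).
Check: g(15) = 17·15 + 45 = 300 = 6·47 + 18 ≡ 18 (mod 47).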